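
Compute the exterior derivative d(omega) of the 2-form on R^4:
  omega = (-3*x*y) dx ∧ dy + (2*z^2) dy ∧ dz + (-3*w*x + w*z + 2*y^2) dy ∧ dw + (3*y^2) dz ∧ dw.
d(omega) = (-3*w) dx ∧ dy ∧ dw + (-w + 6*y) dy ∧ dz ∧ dw

For a 2-form omega = sum_{i<j} g_{ij} dx_i ∧ dx_j, the exterior derivative is
  d(omega) = sum_{i<j} d(g_{ij}) ∧ dx_i ∧ dx_j = sum_{i<j, k} (∂g_{ij}/∂x_k) dx_k ∧ dx_i ∧ dx_j.
Expand each term, using dx_k ∧ dx_i ∧ dx_j = sgn(permutation) dx_{(a)} ∧ dx_{(b)} ∧ dx_{(c)} with (a < b < c) sorted:
  d(-3*w*x + w*z + 2*y^2) includes (∂/∂x)(-3*w*x + w*z + 2*y^2) dx = (-3*w) dx, which multiplied by dy ∧ dw gives (-3*w) dx ∧ dy ∧ dw
  d(-3*w*x + w*z + 2*y^2) includes (∂/∂z)(-3*w*x + w*z + 2*y^2) dz = (w) dz, which multiplied by dy ∧ dw gives (-w) dy ∧ dz ∧ dw
  d(3*y^2) includes (∂/∂y)(3*y^2) dy = (6*y) dy, which multiplied by dz ∧ dw gives (6*y) dy ∧ dz ∧ dw
Collecting like 3-forms: d(omega) = (-3*w) dx ∧ dy ∧ dw + (-w + 6*y) dy ∧ dz ∧ dw.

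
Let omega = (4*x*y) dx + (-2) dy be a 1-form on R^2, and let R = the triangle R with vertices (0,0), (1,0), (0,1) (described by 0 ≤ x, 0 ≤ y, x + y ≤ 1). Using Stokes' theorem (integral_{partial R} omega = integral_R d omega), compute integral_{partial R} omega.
integral_(partial R) omega = -2/3

Stokes: integral_partial_R omega = integral_R d omega with d omega = (∂Q/∂x - ∂P/∂y) dx ∧ dy.
  ∂Q/∂x = 0
  ∂P/∂y = 4*x
  integrand = ∂Q/∂x - ∂P/∂y = -4*x.
Integrating over R: integral_0^1 integral_0^{1-x} (-4*x) dy dx = -2/3.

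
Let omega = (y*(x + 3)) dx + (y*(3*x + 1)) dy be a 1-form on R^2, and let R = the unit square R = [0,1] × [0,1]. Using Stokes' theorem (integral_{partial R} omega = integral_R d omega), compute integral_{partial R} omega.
integral_(partial R) omega = -2

Stokes: integral_partial_R omega = integral_R d omega with d omega = (∂Q/∂x - ∂P/∂y) dx ∧ dy.
  ∂Q/∂x = 3*y
  ∂P/∂y = x + 3
  integrand = ∂Q/∂x - ∂P/∂y = -x + 3*y - 3.
Integrating over R: integral_0^1 integral_0^1 (-x + 3*y - 3) dx dy = -2.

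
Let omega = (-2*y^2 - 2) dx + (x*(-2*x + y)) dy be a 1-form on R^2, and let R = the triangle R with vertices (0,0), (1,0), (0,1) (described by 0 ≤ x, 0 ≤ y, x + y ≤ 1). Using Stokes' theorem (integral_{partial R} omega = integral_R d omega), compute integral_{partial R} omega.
integral_(partial R) omega = 1/6

Stokes: integral_partial_R omega = integral_R d omega with d omega = (∂Q/∂x - ∂P/∂y) dx ∧ dy.
  ∂Q/∂x = -4*x + y
  ∂P/∂y = -4*y
  integrand = ∂Q/∂x - ∂P/∂y = -4*x + 5*y.
Integrating over R: integral_0^1 integral_0^{1-x} (-4*x + 5*y) dy dx = 1/6.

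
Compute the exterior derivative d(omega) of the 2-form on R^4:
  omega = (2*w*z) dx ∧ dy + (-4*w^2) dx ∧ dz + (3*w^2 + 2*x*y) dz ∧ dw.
d(omega) = (2*w) dx ∧ dy ∧ dz + (2*z) dx ∧ dy ∧ dw + (-8*w + 2*y) dx ∧ dz ∧ dw + (2*x) dy ∧ dz ∧ dw

For a 2-form omega = sum_{i<j} g_{ij} dx_i ∧ dx_j, the exterior derivative is
  d(omega) = sum_{i<j} d(g_{ij}) ∧ dx_i ∧ dx_j = sum_{i<j, k} (∂g_{ij}/∂x_k) dx_k ∧ dx_i ∧ dx_j.
Expand each term, using dx_k ∧ dx_i ∧ dx_j = sgn(permutation) dx_{(a)} ∧ dx_{(b)} ∧ dx_{(c)} with (a < b < c) sorted:
  d(2*w*z) includes (∂/∂z)(2*w*z) dz = (2*w) dz, which multiplied by dx ∧ dy gives (2*w) dx ∧ dy ∧ dz
  d(2*w*z) includes (∂/∂w)(2*w*z) dw = (2*z) dw, which multiplied by dx ∧ dy gives (2*z) dx ∧ dy ∧ dw
  d(-4*w^2) includes (∂/∂w)(-4*w^2) dw = (-8*w) dw, which multiplied by dx ∧ dz gives (-8*w) dx ∧ dz ∧ dw
  d(3*w^2 + 2*x*y) includes (∂/∂x)(3*w^2 + 2*x*y) dx = (2*y) dx, which multiplied by dz ∧ dw gives (2*y) dx ∧ dz ∧ dw
  d(3*w^2 + 2*x*y) includes (∂/∂y)(3*w^2 + 2*x*y) dy = (2*x) dy, which multiplied by dz ∧ dw gives (2*x) dy ∧ dz ∧ dw
Collecting like 3-forms: d(omega) = (2*w) dx ∧ dy ∧ dz + (2*z) dx ∧ dy ∧ dw + (-8*w + 2*y) dx ∧ dz ∧ dw + (2*x) dy ∧ dz ∧ dw.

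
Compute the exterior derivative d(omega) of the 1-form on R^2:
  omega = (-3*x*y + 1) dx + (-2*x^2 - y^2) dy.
d(omega) = (-x) dx ∧ dy

For a 1-form omega = sum_i f_i dx_i, the exterior derivative is
  d(omega) = sum_{i < j} (∂f_j/∂x_i - ∂f_i/∂x_j) dx_i ∧ dx_j.
  coefficient of dx ∧ dy: ∂f_2/∂x - ∂f_1/∂y = ∂(-2*x^2 - y^2)/∂x - ∂(-3*x*y + 1)/∂y = -x
Assembling: d(omega) = (-x) dx ∧ dy.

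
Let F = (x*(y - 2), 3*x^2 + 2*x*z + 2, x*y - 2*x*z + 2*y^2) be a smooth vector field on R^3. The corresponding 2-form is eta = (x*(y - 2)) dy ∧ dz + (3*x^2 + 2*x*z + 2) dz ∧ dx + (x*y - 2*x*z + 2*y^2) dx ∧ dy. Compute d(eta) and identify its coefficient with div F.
d(eta) = (-2*x + y - 2) dx ∧ dy ∧ dz; div F = -2*x + y - 2

For a 2-form in R^3 of the form above, applying d gives a 3-form with coefficient ∂P/∂x + ∂Q/∂y + ∂R/∂z:
  ∂P/∂x = y - 2
  ∂Q/∂y = 0
  ∂R/∂z = -2*x
Sum = -2*x + y - 2, which is exactly div F.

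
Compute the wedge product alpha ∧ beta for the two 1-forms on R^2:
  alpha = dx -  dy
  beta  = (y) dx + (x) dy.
alpha ∧ beta = (x + y) dx ∧ dy

Distribute the wedge, using dx_i ∧ dx_j = -dx_j ∧ dx_i and dx_i ∧ dx_i = 0. For each pair (i, j) with i < j, the coefficient of dx_i ∧ dx_j in alpha ∧ beta is (alpha_i * beta_j - alpha_j * beta_i). Collecting: alpha ∧ beta = (x + y) dx ∧ dy.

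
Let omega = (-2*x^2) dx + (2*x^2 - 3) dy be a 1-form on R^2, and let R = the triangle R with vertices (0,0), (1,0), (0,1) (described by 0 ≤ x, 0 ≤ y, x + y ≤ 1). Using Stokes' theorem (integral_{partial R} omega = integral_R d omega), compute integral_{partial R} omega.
integral_(partial R) omega = 2/3

Stokes: integral_partial_R omega = integral_R d omega with d omega = (∂Q/∂x - ∂P/∂y) dx ∧ dy.
  ∂Q/∂x = 4*x
  ∂P/∂y = 0
  integrand = ∂Q/∂x - ∂P/∂y = 4*x.
Integrating over R: integral_0^1 integral_0^{1-x} (4*x) dy dx = 2/3.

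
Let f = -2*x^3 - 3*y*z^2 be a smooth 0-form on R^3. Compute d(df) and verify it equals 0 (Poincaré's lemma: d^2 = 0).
d(df) = 0

Step 1: df = sum_i (∂f/∂x_i) dx_i = (-6*x^2) dx + (-3*z^2) dy + (-6*y*z) dz.
Step 2: Apply d again. Using the 1-form formula, the coefficient of dx ∧ dy in d(df) is ∂^2 f/∂x ∂y - ∂^2 f/∂y ∂x = (0) - (0) = 0 (equality of mixed partials for smooth f).
Similarly for dx ∧ dz and dy ∧ dz — all coefficients vanish. So d(df) = 0.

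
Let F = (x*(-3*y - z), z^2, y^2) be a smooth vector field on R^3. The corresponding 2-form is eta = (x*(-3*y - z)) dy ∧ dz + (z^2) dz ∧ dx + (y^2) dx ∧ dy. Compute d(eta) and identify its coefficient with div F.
d(eta) = (-3*y - z) dx ∧ dy ∧ dz; div F = -3*y - z

For a 2-form in R^3 of the form above, applying d gives a 3-form with coefficient ∂P/∂x + ∂Q/∂y + ∂R/∂z:
  ∂P/∂x = -3*y - z
  ∂Q/∂y = 0
  ∂R/∂z = 0
Sum = -3*y - z, which is exactly div F.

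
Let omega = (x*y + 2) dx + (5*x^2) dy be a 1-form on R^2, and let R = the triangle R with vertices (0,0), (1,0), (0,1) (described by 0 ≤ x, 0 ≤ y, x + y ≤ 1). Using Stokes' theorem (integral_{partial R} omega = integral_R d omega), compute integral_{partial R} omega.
integral_(partial R) omega = 3/2

Stokes: integral_partial_R omega = integral_R d omega with d omega = (∂Q/∂x - ∂P/∂y) dx ∧ dy.
  ∂Q/∂x = 10*x
  ∂P/∂y = x
  integrand = ∂Q/∂x - ∂P/∂y = 9*x.
Integrating over R: integral_0^1 integral_0^{1-x} (9*x) dy dx = 3/2.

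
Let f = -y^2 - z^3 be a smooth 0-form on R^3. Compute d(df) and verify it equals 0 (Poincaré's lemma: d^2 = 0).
d(df) = 0

Step 1: df = sum_i (∂f/∂x_i) dx_i = (0) dx + (-2*y) dy + (-3*z^2) dz.
Step 2: Apply d again. Using the 1-form formula, the coefficient of dx ∧ dy in d(df) is ∂^2 f/∂x ∂y - ∂^2 f/∂y ∂x = (0) - (0) = 0 (equality of mixed partials for smooth f).
Similarly for dx ∧ dz and dy ∧ dz — all coefficients vanish. So d(df) = 0.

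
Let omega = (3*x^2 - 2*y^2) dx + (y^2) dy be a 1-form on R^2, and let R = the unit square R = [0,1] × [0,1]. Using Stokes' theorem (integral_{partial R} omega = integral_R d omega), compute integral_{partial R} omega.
integral_(partial R) omega = 2

Stokes: integral_partial_R omega = integral_R d omega with d omega = (∂Q/∂x - ∂P/∂y) dx ∧ dy.
  ∂Q/∂x = 0
  ∂P/∂y = -4*y
  integrand = ∂Q/∂x - ∂P/∂y = 4*y.
Integrating over R: integral_0^1 integral_0^1 (4*y) dx dy = 2.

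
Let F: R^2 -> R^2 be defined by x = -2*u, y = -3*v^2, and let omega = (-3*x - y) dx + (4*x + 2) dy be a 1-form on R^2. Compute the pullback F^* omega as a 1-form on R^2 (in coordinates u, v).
F^* omega = (-12*u - 6*v^2) du + (12*v*(4*u - 1)) dv

Using F^*(f dg) = (f ∘ F) d(g ∘ F), substitute each coordinate x_i by F_i(u, v) in f_i, and replace dx_i by d F_i = (∂F_i/∂u) du + (∂F_i/∂v) dv.
  For the x component: f_1(F) = 6*u + 3*v^2; d F_1 = (-2) du + (0) dv
  For the y component: f_2(F) = 2 - 8*u; d F_2 = (0) du + (-6*v) dv
Combining and collecting du, dv coefficients:
  coeff of du: -12*u - 6*v^2
  coeff of dv: 12*v*(4*u - 1)
F^* omega = (-12*u - 6*v^2) du + (12*v*(4*u - 1)) dv.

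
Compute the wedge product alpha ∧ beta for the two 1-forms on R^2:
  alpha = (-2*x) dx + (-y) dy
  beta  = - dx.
alpha ∧ beta = (-y) dx ∧ dy

Distribute the wedge, using dx_i ∧ dx_j = -dx_j ∧ dx_i and dx_i ∧ dx_i = 0. For each pair (i, j) with i < j, the coefficient of dx_i ∧ dx_j in alpha ∧ beta is (alpha_i * beta_j - alpha_j * beta_i). Collecting: alpha ∧ beta = (-y) dx ∧ dy.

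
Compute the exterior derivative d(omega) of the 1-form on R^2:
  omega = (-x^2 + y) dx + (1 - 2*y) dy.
d(omega) = (-1) dx ∧ dy

For a 1-form omega = sum_i f_i dx_i, the exterior derivative is
  d(omega) = sum_{i < j} (∂f_j/∂x_i - ∂f_i/∂x_j) dx_i ∧ dx_j.
  coefficient of dx ∧ dy: ∂f_2/∂x - ∂f_1/∂y = ∂(1 - 2*y)/∂x - ∂(-x^2 + y)/∂y = -1
Assembling: d(omega) = (-1) dx ∧ dy.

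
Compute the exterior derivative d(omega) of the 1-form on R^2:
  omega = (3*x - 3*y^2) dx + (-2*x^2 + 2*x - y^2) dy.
d(omega) = (-4*x + 6*y + 2) dx ∧ dy

For a 1-form omega = sum_i f_i dx_i, the exterior derivative is
  d(omega) = sum_{i < j} (∂f_j/∂x_i - ∂f_i/∂x_j) dx_i ∧ dx_j.
  coefficient of dx ∧ dy: ∂f_2/∂x - ∂f_1/∂y = ∂(-2*x^2 + 2*x - y^2)/∂x - ∂(3*x - 3*y^2)/∂y = -4*x + 6*y + 2
Assembling: d(omega) = (-4*x + 6*y + 2) dx ∧ dy.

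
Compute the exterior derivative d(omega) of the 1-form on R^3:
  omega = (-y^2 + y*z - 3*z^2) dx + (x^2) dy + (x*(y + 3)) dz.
d(omega) = (2*x + 2*y - z) dx ∧ dy + (6*z + 3) dx ∧ dz + (x) dy ∧ dz

For a 1-form omega = sum_i f_i dx_i, the exterior derivative is
  d(omega) = sum_{i < j} (∂f_j/∂x_i - ∂f_i/∂x_j) dx_i ∧ dx_j.
  coefficient of dx ∧ dy: ∂f_2/∂x - ∂f_1/∂y = ∂(x^2)/∂x - ∂(-y^2 + y*z - 3*z^2)/∂y = 2*x + 2*y - z
  coefficient of dx ∧ dz: ∂f_3/∂x - ∂f_1/∂z = ∂(x*(y + 3))/∂x - ∂(-y^2 + y*z - 3*z^2)/∂z = 6*z + 3
  coefficient of dy ∧ dz: ∂f_3/∂y - ∂f_2/∂z = ∂(x*(y + 3))/∂y - ∂(x^2)/∂z = x
Assembling: d(omega) = (2*x + 2*y - z) dx ∧ dy + (6*z + 3) dx ∧ dz + (x) dy ∧ dz.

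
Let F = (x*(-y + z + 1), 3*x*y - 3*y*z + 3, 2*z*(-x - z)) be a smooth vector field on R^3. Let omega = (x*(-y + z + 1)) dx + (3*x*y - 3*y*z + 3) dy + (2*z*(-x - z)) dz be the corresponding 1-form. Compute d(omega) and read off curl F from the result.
d(omega) = (3*y) dy ∧ dz + (x + 2*z) dz ∧ dx + (x + 3*y) dx ∧ dy; curl F = (3*y, x + 2*z, x + 3*y)

d omega = sum_{i<j} (∂f_j/∂x_i - ∂f_i/∂x_j) dx_i ∧ dx_j. Under the identification (dy ∧ dz, dz ∧ dx, dx ∧ dy) ↔ (e_x, e_y, e_z), the coefficients are exactly the components of curl F. Compute:
  ∂R/∂y - ∂Q/∂z = (0) - (-3*y) = 3*y
  ∂P/∂z - ∂R/∂x = (x) - (-2*z) = x + 2*z
  ∂Q/∂x - ∂P/∂y = (3*y) - (-x) = x + 3*y.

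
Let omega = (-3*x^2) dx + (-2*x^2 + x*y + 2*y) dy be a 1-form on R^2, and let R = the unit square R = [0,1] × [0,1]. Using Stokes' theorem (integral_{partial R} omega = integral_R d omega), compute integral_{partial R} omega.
integral_(partial R) omega = -3/2

Stokes: integral_partial_R omega = integral_R d omega with d omega = (∂Q/∂x - ∂P/∂y) dx ∧ dy.
  ∂Q/∂x = -4*x + y
  ∂P/∂y = 0
  integrand = ∂Q/∂x - ∂P/∂y = -4*x + y.
Integrating over R: integral_0^1 integral_0^1 (-4*x + y) dx dy = -3/2.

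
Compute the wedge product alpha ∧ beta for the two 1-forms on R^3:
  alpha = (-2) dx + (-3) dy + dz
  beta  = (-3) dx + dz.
alpha ∧ beta = (1) dx ∧ dz + (-9) dx ∧ dy + (-3) dy ∧ dz

Distribute the wedge, using dx_i ∧ dx_j = -dx_j ∧ dx_i and dx_i ∧ dx_i = 0. For each pair (i, j) with i < j, the coefficient of dx_i ∧ dx_j in alpha ∧ beta is (alpha_i * beta_j - alpha_j * beta_i). Collecting: alpha ∧ beta = (1) dx ∧ dz + (-9) dx ∧ dy + (-3) dy ∧ dz.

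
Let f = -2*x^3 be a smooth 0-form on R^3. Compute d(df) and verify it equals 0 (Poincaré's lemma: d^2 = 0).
d(df) = 0

Step 1: df = sum_i (∂f/∂x_i) dx_i = (-6*x^2) dx + (0) dy + (0) dz.
Step 2: Apply d again. Using the 1-form formula, the coefficient of dx ∧ dy in d(df) is ∂^2 f/∂x ∂y - ∂^2 f/∂y ∂x = (0) - (0) = 0 (equality of mixed partials for smooth f).
Similarly for dx ∧ dz and dy ∧ dz — all coefficients vanish. So d(df) = 0.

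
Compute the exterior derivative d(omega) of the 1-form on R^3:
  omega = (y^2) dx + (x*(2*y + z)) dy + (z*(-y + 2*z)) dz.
d(omega) = (z) dx ∧ dy + (-x - z) dy ∧ dz

For a 1-form omega = sum_i f_i dx_i, the exterior derivative is
  d(omega) = sum_{i < j} (∂f_j/∂x_i - ∂f_i/∂x_j) dx_i ∧ dx_j.
  coefficient of dx ∧ dy: ∂f_2/∂x - ∂f_1/∂y = ∂(x*(2*y + z))/∂x - ∂(y^2)/∂y = z
  coefficient of dy ∧ dz: ∂f_3/∂y - ∂f_2/∂z = ∂(z*(-y + 2*z))/∂y - ∂(x*(2*y + z))/∂z = -x - z
Assembling: d(omega) = (z) dx ∧ dy + (-x - z) dy ∧ dz.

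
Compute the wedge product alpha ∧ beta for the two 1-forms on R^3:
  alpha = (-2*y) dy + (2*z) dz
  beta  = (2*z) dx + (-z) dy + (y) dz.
alpha ∧ beta = (4*y*z) dx ∧ dy + (-2*y^2 + 2*z^2) dy ∧ dz + (-4*z^2) dx ∧ dz

Distribute the wedge, using dx_i ∧ dx_j = -dx_j ∧ dx_i and dx_i ∧ dx_i = 0. For each pair (i, j) with i < j, the coefficient of dx_i ∧ dx_j in alpha ∧ beta is (alpha_i * beta_j - alpha_j * beta_i). Collecting: alpha ∧ beta = (4*y*z) dx ∧ dy + (-2*y^2 + 2*z^2) dy ∧ dz + (-4*z^2) dx ∧ dz.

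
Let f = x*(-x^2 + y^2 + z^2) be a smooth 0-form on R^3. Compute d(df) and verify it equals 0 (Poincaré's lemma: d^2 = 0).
d(df) = 0

Step 1: df = sum_i (∂f/∂x_i) dx_i = (-3*x^2 + y^2 + z^2) dx + (2*x*y) dy + (2*x*z) dz.
Step 2: Apply d again. Using the 1-form formula, the coefficient of dx ∧ dy in d(df) is ∂^2 f/∂x ∂y - ∂^2 f/∂y ∂x = (2*y) - (2*y) = 0 (equality of mixed partials for smooth f).
Similarly for dx ∧ dz and dy ∧ dz — all coefficients vanish. So d(df) = 0.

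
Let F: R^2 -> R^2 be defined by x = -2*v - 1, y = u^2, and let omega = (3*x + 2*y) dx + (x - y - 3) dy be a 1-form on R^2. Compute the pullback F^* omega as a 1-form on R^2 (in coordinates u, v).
F^* omega = (2*u*(-u^2 - 2*v - 4)) du + (-4*u^2 + 12*v + 6) dv

Using F^*(f dg) = (f ∘ F) d(g ∘ F), substitute each coordinate x_i by F_i(u, v) in f_i, and replace dx_i by d F_i = (∂F_i/∂u) du + (∂F_i/∂v) dv.
  For the x component: f_1(F) = 2*u^2 - 6*v - 3; d F_1 = (0) du + (-2) dv
  For the y component: f_2(F) = -u^2 - 2*v - 4; d F_2 = (2*u) du + (0) dv
Combining and collecting du, dv coefficients:
  coeff of du: 2*u*(-u^2 - 2*v - 4)
  coeff of dv: -4*u^2 + 12*v + 6
F^* omega = (2*u*(-u^2 - 2*v - 4)) du + (-4*u^2 + 12*v + 6) dv.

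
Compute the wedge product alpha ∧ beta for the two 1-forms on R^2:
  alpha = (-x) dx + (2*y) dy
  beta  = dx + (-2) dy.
alpha ∧ beta = (2*x - 2*y) dx ∧ dy

Distribute the wedge, using dx_i ∧ dx_j = -dx_j ∧ dx_i and dx_i ∧ dx_i = 0. For each pair (i, j) with i < j, the coefficient of dx_i ∧ dx_j in alpha ∧ beta is (alpha_i * beta_j - alpha_j * beta_i). Collecting: alpha ∧ beta = (2*x - 2*y) dx ∧ dy.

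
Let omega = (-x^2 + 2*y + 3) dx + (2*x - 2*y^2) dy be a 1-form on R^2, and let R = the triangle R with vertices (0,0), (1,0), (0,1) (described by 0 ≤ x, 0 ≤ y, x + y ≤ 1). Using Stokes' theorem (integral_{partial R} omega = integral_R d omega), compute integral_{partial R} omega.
integral_(partial R) omega = 0

Stokes: integral_partial_R omega = integral_R d omega with d omega = (∂Q/∂x - ∂P/∂y) dx ∧ dy.
  ∂Q/∂x = 2
  ∂P/∂y = 2
  integrand = ∂Q/∂x - ∂P/∂y = 0.
Integrating over R: integral_0^1 integral_0^{1-x} (0) dy dx = 0.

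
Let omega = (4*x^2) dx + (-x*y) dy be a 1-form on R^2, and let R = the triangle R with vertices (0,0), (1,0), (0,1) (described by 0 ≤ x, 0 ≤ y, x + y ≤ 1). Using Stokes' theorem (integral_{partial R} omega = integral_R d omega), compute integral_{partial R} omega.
integral_(partial R) omega = -1/6

Stokes: integral_partial_R omega = integral_R d omega with d omega = (∂Q/∂x - ∂P/∂y) dx ∧ dy.
  ∂Q/∂x = -y
  ∂P/∂y = 0
  integrand = ∂Q/∂x - ∂P/∂y = -y.
Integrating over R: integral_0^1 integral_0^{1-x} (-y) dy dx = -1/6.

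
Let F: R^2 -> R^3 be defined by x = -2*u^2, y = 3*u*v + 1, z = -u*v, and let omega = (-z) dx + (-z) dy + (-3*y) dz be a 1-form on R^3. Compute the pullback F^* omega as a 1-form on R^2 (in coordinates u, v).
F^* omega = (v*(-4*u^2 + 12*u*v + 3)) du + (3*u*(4*u*v + 1)) dv

Using F^*(f dg) = (f ∘ F) d(g ∘ F), substitute each coordinate x_i by F_i(u, v) in f_i, and replace dx_i by d F_i = (∂F_i/∂u) du + (∂F_i/∂v) dv.
  For the x component: f_1(F) = u*v; d F_1 = (-4*u) du + (0) dv
  For the y component: f_2(F) = u*v; d F_2 = (3*v) du + (3*u) dv
  For the z component: f_3(F) = -9*u*v - 3; d F_3 = (-v) du + (-u) dv
Combining and collecting du, dv coefficients:
  coeff of du: v*(-4*u^2 + 12*u*v + 3)
  coeff of dv: 3*u*(4*u*v + 1)
F^* omega = (v*(-4*u^2 + 12*u*v + 3)) du + (3*u*(4*u*v + 1)) dv.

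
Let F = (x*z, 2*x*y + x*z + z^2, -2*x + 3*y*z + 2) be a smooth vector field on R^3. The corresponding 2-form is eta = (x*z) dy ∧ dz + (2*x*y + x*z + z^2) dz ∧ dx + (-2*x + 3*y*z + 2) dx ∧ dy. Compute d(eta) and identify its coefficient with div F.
d(eta) = (2*x + 3*y + z) dx ∧ dy ∧ dz; div F = 2*x + 3*y + z

For a 2-form in R^3 of the form above, applying d gives a 3-form with coefficient ∂P/∂x + ∂Q/∂y + ∂R/∂z:
  ∂P/∂x = z
  ∂Q/∂y = 2*x
  ∂R/∂z = 3*y
Sum = 2*x + 3*y + z, which is exactly div F.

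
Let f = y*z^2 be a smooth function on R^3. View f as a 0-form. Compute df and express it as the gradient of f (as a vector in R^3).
df = (0) dx + (z^2) dy + (2*y*z) dz; grad f = (0, z^2, 2*y*z)

For a 0-form f, d f = (∂f/∂x) dx + (∂f/∂y) dy + (∂f/∂z) dz. The components of the vector representation are exactly the entries of grad f in Cartesian coordinates:
  ∂f/∂x = 0
  ∂f/∂y = z^2
  ∂f/∂z = 2*y*z.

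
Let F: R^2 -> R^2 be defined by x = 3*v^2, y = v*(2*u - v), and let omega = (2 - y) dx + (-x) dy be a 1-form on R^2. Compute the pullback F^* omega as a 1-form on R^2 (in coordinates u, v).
F^* omega = (-6*v^3) du + (6*v*(-3*u*v + 2*v^2 + 2)) dv

Using F^*(f dg) = (f ∘ F) d(g ∘ F), substitute each coordinate x_i by F_i(u, v) in f_i, and replace dx_i by d F_i = (∂F_i/∂u) du + (∂F_i/∂v) dv.
  For the x component: f_1(F) = -2*u*v + v^2 + 2; d F_1 = (0) du + (6*v) dv
  For the y component: f_2(F) = -3*v^2; d F_2 = (2*v) du + (2*u - 2*v) dv
Combining and collecting du, dv coefficients:
  coeff of du: -6*v^3
  coeff of dv: 6*v*(-3*u*v + 2*v^2 + 2)
F^* omega = (-6*v^3) du + (6*v*(-3*u*v + 2*v^2 + 2)) dv.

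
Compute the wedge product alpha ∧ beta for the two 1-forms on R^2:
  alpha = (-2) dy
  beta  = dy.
alpha ∧ beta = 0

Distribute the wedge, using dx_i ∧ dx_j = -dx_j ∧ dx_i and dx_i ∧ dx_i = 0. For each pair (i, j) with i < j, the coefficient of dx_i ∧ dx_j in alpha ∧ beta is (alpha_i * beta_j - alpha_j * beta_i). Collecting: alpha ∧ beta = 0.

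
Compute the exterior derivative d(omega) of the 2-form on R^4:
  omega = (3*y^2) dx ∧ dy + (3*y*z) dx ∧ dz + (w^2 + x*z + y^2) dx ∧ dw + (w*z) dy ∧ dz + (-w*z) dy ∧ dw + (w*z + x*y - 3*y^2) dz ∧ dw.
d(omega) = (-3*z) dx ∧ dy ∧ dz + (-2*y) dx ∧ dy ∧ dw + (-x + y) dx ∧ dz ∧ dw + (w + x - 6*y + z) dy ∧ dz ∧ dw

For a 2-form omega = sum_{i<j} g_{ij} dx_i ∧ dx_j, the exterior derivative is
  d(omega) = sum_{i<j} d(g_{ij}) ∧ dx_i ∧ dx_j = sum_{i<j, k} (∂g_{ij}/∂x_k) dx_k ∧ dx_i ∧ dx_j.
Expand each term, using dx_k ∧ dx_i ∧ dx_j = sgn(permutation) dx_{(a)} ∧ dx_{(b)} ∧ dx_{(c)} with (a < b < c) sorted:
  d(3*y*z) includes (∂/∂y)(3*y*z) dy = (3*z) dy, which multiplied by dx ∧ dz gives (-3*z) dx ∧ dy ∧ dz
  d(w^2 + x*z + y^2) includes (∂/∂y)(w^2 + x*z + y^2) dy = (2*y) dy, which multiplied by dx ∧ dw gives (-2*y) dx ∧ dy ∧ dw
  d(w^2 + x*z + y^2) includes (∂/∂z)(w^2 + x*z + y^2) dz = (x) dz, which multiplied by dx ∧ dw gives (-x) dx ∧ dz ∧ dw
  d(w*z) includes (∂/∂w)(w*z) dw = (z) dw, which multiplied by dy ∧ dz gives (z) dy ∧ dz ∧ dw
  d(-w*z) includes (∂/∂z)(-w*z) dz = (-w) dz, which multiplied by dy ∧ dw gives (w) dy ∧ dz ∧ dw
  d(w*z + x*y - 3*y^2) includes (∂/∂x)(w*z + x*y - 3*y^2) dx = (y) dx, which multiplied by dz ∧ dw gives (y) dx ∧ dz ∧ dw
  d(w*z + x*y - 3*y^2) includes (∂/∂y)(w*z + x*y - 3*y^2) dy = (x - 6*y) dy, which multiplied by dz ∧ dw gives (x - 6*y) dy ∧ dz ∧ dw
Collecting like 3-forms: d(omega) = (-3*z) dx ∧ dy ∧ dz + (-2*y) dx ∧ dy ∧ dw + (-x + y) dx ∧ dz ∧ dw + (w + x - 6*y + z) dy ∧ dz ∧ dw.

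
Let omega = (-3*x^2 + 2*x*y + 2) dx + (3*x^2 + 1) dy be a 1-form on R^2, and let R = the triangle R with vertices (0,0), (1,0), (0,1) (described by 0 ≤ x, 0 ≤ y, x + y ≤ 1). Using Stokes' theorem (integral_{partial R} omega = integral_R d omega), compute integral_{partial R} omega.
integral_(partial R) omega = 2/3

Stokes: integral_partial_R omega = integral_R d omega with d omega = (∂Q/∂x - ∂P/∂y) dx ∧ dy.
  ∂Q/∂x = 6*x
  ∂P/∂y = 2*x
  integrand = ∂Q/∂x - ∂P/∂y = 4*x.
Integrating over R: integral_0^1 integral_0^{1-x} (4*x) dy dx = 2/3.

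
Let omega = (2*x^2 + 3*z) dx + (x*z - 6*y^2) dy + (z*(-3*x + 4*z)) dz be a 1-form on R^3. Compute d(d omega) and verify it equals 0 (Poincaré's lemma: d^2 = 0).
d(d omega) = 0

Step 1: d omega = sum_{i<j} (∂f_j/∂x_i - ∂f_i/∂x_j) dx_i ∧ dx_j:
  coeff of dx ∧ dy: z
  coeff of dx ∧ dz: -3*z - 3
  coeff of dy ∧ dz: -x
Step 2: Apply d again to each 2-form coefficient. The only possible 3-form in R^3 is dx ∧ dy ∧ dz, with coefficient
  ∂(coeff of dy∧dz)/∂x - ∂(coeff of dx∧dz)/∂y + ∂(coeff of dx∧dy)/∂z
  = ∂/∂x (-x) - ∂/∂y (-3*z - 3) + ∂/∂z (z).
Each of these terms simplifies to sums of mixed partials that cancel in pairs. The result is 0 (by equality of mixed partials for smooth functions — Schwarz / Clairaut).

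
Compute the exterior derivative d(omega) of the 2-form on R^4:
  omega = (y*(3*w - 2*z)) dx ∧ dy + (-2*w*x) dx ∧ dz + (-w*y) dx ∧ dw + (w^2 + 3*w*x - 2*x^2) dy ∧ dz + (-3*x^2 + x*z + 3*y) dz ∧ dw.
d(omega) = (3*w - 4*x - 2*y) dx ∧ dy ∧ dz + (w + 3*y) dx ∧ dy ∧ dw + (-8*x + z) dx ∧ dz ∧ dw + (2*w + 3*x + 3) dy ∧ dz ∧ dw

For a 2-form omega = sum_{i<j} g_{ij} dx_i ∧ dx_j, the exterior derivative is
  d(omega) = sum_{i<j} d(g_{ij}) ∧ dx_i ∧ dx_j = sum_{i<j, k} (∂g_{ij}/∂x_k) dx_k ∧ dx_i ∧ dx_j.
Expand each term, using dx_k ∧ dx_i ∧ dx_j = sgn(permutation) dx_{(a)} ∧ dx_{(b)} ∧ dx_{(c)} with (a < b < c) sorted:
  d(y*(3*w - 2*z)) includes (∂/∂z)(y*(3*w - 2*z)) dz = (-2*y) dz, which multiplied by dx ∧ dy gives (-2*y) dx ∧ dy ∧ dz
  d(y*(3*w - 2*z)) includes (∂/∂w)(y*(3*w - 2*z)) dw = (3*y) dw, which multiplied by dx ∧ dy gives (3*y) dx ∧ dy ∧ dw
  d(-2*w*x) includes (∂/∂w)(-2*w*x) dw = (-2*x) dw, which multiplied by dx ∧ dz gives (-2*x) dx ∧ dz ∧ dw
  d(-w*y) includes (∂/∂y)(-w*y) dy = (-w) dy, which multiplied by dx ∧ dw gives (w) dx ∧ dy ∧ dw
  d(w^2 + 3*w*x - 2*x^2) includes (∂/∂x)(w^2 + 3*w*x - 2*x^2) dx = (3*w - 4*x) dx, which multiplied by dy ∧ dz gives (3*w - 4*x) dx ∧ dy ∧ dz
  d(w^2 + 3*w*x - 2*x^2) includes (∂/∂w)(w^2 + 3*w*x - 2*x^2) dw = (2*w + 3*x) dw, which multiplied by dy ∧ dz gives (2*w + 3*x) dy ∧ dz ∧ dw
  d(-3*x^2 + x*z + 3*y) includes (∂/∂x)(-3*x^2 + x*z + 3*y) dx = (-6*x + z) dx, which multiplied by dz ∧ dw gives (-6*x + z) dx ∧ dz ∧ dw
  d(-3*x^2 + x*z + 3*y) includes (∂/∂y)(-3*x^2 + x*z + 3*y) dy = (3) dy, which multiplied by dz ∧ dw gives (3) dy ∧ dz ∧ dw
Collecting like 3-forms: d(omega) = (3*w - 4*x - 2*y) dx ∧ dy ∧ dz + (w + 3*y) dx ∧ dy ∧ dw + (-8*x + z) dx ∧ dz ∧ dw + (2*w + 3*x + 3) dy ∧ dz ∧ dw.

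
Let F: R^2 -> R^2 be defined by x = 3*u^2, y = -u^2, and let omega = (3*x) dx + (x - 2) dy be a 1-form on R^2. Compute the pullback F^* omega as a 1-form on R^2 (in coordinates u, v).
F^* omega = (48*u^3 + 4*u) du

Using F^*(f dg) = (f ∘ F) d(g ∘ F), substitute each coordinate x_i by F_i(u, v) in f_i, and replace dx_i by d F_i = (∂F_i/∂u) du + (∂F_i/∂v) dv.
  For the x component: f_1(F) = 9*u^2; d F_1 = (6*u) du + (0) dv
  For the y component: f_2(F) = 3*u^2 - 2; d F_2 = (-2*u) du + (0) dv
Combining and collecting du, dv coefficients:
  coeff of du: 48*u^3 + 4*u
  coeff of dv: 0
F^* omega = (48*u^3 + 4*u) du.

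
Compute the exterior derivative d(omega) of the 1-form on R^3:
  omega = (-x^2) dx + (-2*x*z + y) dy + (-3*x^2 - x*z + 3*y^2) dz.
d(omega) = (-2*z) dx ∧ dy + (-6*x - z) dx ∧ dz + (2*x + 6*y) dy ∧ dz

For a 1-form omega = sum_i f_i dx_i, the exterior derivative is
  d(omega) = sum_{i < j} (∂f_j/∂x_i - ∂f_i/∂x_j) dx_i ∧ dx_j.
  coefficient of dx ∧ dy: ∂f_2/∂x - ∂f_1/∂y = ∂(-2*x*z + y)/∂x - ∂(-x^2)/∂y = -2*z
  coefficient of dx ∧ dz: ∂f_3/∂x - ∂f_1/∂z = ∂(-3*x^2 - x*z + 3*y^2)/∂x - ∂(-x^2)/∂z = -6*x - z
  coefficient of dy ∧ dz: ∂f_3/∂y - ∂f_2/∂z = ∂(-3*x^2 - x*z + 3*y^2)/∂y - ∂(-2*x*z + y)/∂z = 2*x + 6*y
Assembling: d(omega) = (-2*z) dx ∧ dy + (-6*x - z) dx ∧ dz + (2*x + 6*y) dy ∧ dz.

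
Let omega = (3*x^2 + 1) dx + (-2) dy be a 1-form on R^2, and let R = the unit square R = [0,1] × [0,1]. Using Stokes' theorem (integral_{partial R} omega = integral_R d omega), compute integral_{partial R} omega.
integral_(partial R) omega = 0

Stokes: integral_partial_R omega = integral_R d omega with d omega = (∂Q/∂x - ∂P/∂y) dx ∧ dy.
  ∂Q/∂x = 0
  ∂P/∂y = 0
  integrand = ∂Q/∂x - ∂P/∂y = 0.
Integrating over R: integral_0^1 integral_0^1 (0) dx dy = 0.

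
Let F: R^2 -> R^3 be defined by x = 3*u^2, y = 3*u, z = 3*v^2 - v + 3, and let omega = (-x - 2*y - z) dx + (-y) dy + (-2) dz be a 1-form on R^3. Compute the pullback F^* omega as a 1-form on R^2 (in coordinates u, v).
F^* omega = (3*u*(-6*u^2 - 12*u - 6*v^2 + 2*v - 9)) du + (2 - 12*v) dv

Using F^*(f dg) = (f ∘ F) d(g ∘ F), substitute each coordinate x_i by F_i(u, v) in f_i, and replace dx_i by d F_i = (∂F_i/∂u) du + (∂F_i/∂v) dv.
  For the x component: f_1(F) = -3*u^2 - 6*u - 3*v^2 + v - 3; d F_1 = (6*u) du + (0) dv
  For the y component: f_2(F) = -3*u; d F_2 = (3) du + (0) dv
  For the z component: f_3(F) = -2; d F_3 = (0) du + (6*v - 1) dv
Combining and collecting du, dv coefficients:
  coeff of du: 3*u*(-6*u^2 - 12*u - 6*v^2 + 2*v - 9)
  coeff of dv: 2 - 12*v
F^* omega = (3*u*(-6*u^2 - 12*u - 6*v^2 + 2*v - 9)) du + (2 - 12*v) dv.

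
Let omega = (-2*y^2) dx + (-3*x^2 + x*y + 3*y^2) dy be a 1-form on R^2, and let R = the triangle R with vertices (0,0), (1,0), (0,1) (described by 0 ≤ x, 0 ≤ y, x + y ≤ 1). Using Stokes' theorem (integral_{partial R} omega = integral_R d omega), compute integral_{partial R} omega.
integral_(partial R) omega = -1/6

Stokes: integral_partial_R omega = integral_R d omega with d omega = (∂Q/∂x - ∂P/∂y) dx ∧ dy.
  ∂Q/∂x = -6*x + y
  ∂P/∂y = -4*y
  integrand = ∂Q/∂x - ∂P/∂y = -6*x + 5*y.
Integrating over R: integral_0^1 integral_0^{1-x} (-6*x + 5*y) dy dx = -1/6.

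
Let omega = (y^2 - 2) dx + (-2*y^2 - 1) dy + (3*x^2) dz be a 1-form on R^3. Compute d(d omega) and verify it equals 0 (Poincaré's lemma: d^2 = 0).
d(d omega) = 0

Step 1: d omega = sum_{i<j} (∂f_j/∂x_i - ∂f_i/∂x_j) dx_i ∧ dx_j:
  coeff of dx ∧ dy: -2*y
  coeff of dx ∧ dz: 6*x
  coeff of dy ∧ dz: 0
Step 2: Apply d again to each 2-form coefficient. The only possible 3-form in R^3 is dx ∧ dy ∧ dz, with coefficient
  ∂(coeff of dy∧dz)/∂x - ∂(coeff of dx∧dz)/∂y + ∂(coeff of dx∧dy)/∂z
  = ∂/∂x (0) - ∂/∂y (6*x) + ∂/∂z (-2*y).
Each of these terms simplifies to sums of mixed partials that cancel in pairs. The result is 0 (by equality of mixed partials for smooth functions — Schwarz / Clairaut).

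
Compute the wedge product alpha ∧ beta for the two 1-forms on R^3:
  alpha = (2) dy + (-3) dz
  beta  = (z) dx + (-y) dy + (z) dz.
alpha ∧ beta = (-2*z) dx ∧ dy + (-3*y + 2*z) dy ∧ dz + (3*z) dx ∧ dz

Distribute the wedge, using dx_i ∧ dx_j = -dx_j ∧ dx_i and dx_i ∧ dx_i = 0. For each pair (i, j) with i < j, the coefficient of dx_i ∧ dx_j in alpha ∧ beta is (alpha_i * beta_j - alpha_j * beta_i). Collecting: alpha ∧ beta = (-2*z) dx ∧ dy + (-3*y + 2*z) dy ∧ dz + (3*z) dx ∧ dz.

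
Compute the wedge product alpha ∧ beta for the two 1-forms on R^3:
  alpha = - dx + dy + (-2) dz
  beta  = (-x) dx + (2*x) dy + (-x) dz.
alpha ∧ beta = (-x) dx ∧ dy + (-x) dx ∧ dz + (3*x) dy ∧ dz

Distribute the wedge, using dx_i ∧ dx_j = -dx_j ∧ dx_i and dx_i ∧ dx_i = 0. For each pair (i, j) with i < j, the coefficient of dx_i ∧ dx_j in alpha ∧ beta is (alpha_i * beta_j - alpha_j * beta_i). Collecting: alpha ∧ beta = (-x) dx ∧ dy + (-x) dx ∧ dz + (3*x) dy ∧ dz.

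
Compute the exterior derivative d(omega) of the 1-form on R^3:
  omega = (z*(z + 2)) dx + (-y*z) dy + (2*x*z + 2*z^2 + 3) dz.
d(omega) = (-2) dx ∧ dz + (y) dy ∧ dz

For a 1-form omega = sum_i f_i dx_i, the exterior derivative is
  d(omega) = sum_{i < j} (∂f_j/∂x_i - ∂f_i/∂x_j) dx_i ∧ dx_j.
  coefficient of dx ∧ dz: ∂f_3/∂x - ∂f_1/∂z = ∂(2*x*z + 2*z^2 + 3)/∂x - ∂(z*(z + 2))/∂z = -2
  coefficient of dy ∧ dz: ∂f_3/∂y - ∂f_2/∂z = ∂(2*x*z + 2*z^2 + 3)/∂y - ∂(-y*z)/∂z = y
Assembling: d(omega) = (-2) dx ∧ dz + (y) dy ∧ dz.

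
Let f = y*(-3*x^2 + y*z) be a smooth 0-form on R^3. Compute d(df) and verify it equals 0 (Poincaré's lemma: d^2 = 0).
d(df) = 0

Step 1: df = sum_i (∂f/∂x_i) dx_i = (-6*x*y) dx + (-3*x^2 + 2*y*z) dy + (y^2) dz.
Step 2: Apply d again. Using the 1-form formula, the coefficient of dx ∧ dy in d(df) is ∂^2 f/∂x ∂y - ∂^2 f/∂y ∂x = (-6*x) - (-6*x) = 0 (equality of mixed partials for smooth f).
Similarly for dx ∧ dz and dy ∧ dz — all coefficients vanish. So d(df) = 0.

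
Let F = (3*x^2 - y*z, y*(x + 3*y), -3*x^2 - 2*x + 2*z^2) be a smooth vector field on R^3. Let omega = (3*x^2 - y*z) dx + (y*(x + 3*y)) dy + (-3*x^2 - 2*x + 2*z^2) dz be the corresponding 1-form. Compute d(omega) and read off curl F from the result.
d(omega) = (0) dy ∧ dz + (6*x - y + 2) dz ∧ dx + (y + z) dx ∧ dy; curl F = (0, 6*x - y + 2, y + z)

d omega = sum_{i<j} (∂f_j/∂x_i - ∂f_i/∂x_j) dx_i ∧ dx_j. Under the identification (dy ∧ dz, dz ∧ dx, dx ∧ dy) ↔ (e_x, e_y, e_z), the coefficients are exactly the components of curl F. Compute:
  ∂R/∂y - ∂Q/∂z = (0) - (0) = 0
  ∂P/∂z - ∂R/∂x = (-y) - (-6*x - 2) = 6*x - y + 2
  ∂Q/∂x - ∂P/∂y = (y) - (-z) = y + z.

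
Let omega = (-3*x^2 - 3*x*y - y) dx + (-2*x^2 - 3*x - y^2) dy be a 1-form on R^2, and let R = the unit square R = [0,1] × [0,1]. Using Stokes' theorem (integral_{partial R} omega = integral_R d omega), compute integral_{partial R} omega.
integral_(partial R) omega = -5/2

Stokes: integral_partial_R omega = integral_R d omega with d omega = (∂Q/∂x - ∂P/∂y) dx ∧ dy.
  ∂Q/∂x = -4*x - 3
  ∂P/∂y = -3*x - 1
  integrand = ∂Q/∂x - ∂P/∂y = -x - 2.
Integrating over R: integral_0^1 integral_0^1 (-x - 2) dx dy = -5/2.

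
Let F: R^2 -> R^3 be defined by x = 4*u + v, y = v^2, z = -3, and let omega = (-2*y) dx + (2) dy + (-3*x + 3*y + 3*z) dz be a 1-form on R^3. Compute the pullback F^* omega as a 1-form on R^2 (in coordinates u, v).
F^* omega = (-8*v^2) du + (2*v*(2 - v)) dv

Using F^*(f dg) = (f ∘ F) d(g ∘ F), substitute each coordinate x_i by F_i(u, v) in f_i, and replace dx_i by d F_i = (∂F_i/∂u) du + (∂F_i/∂v) dv.
  For the x component: f_1(F) = -2*v^2; d F_1 = (4) du + (1) dv
  For the y component: f_2(F) = 2; d F_2 = (0) du + (2*v) dv
  For the z component: f_3(F) = -12*u + 3*v^2 - 3*v - 9; d F_3 = (0) du + (0) dv
Combining and collecting du, dv coefficients:
  coeff of du: -8*v^2
  coeff of dv: 2*v*(2 - v)
F^* omega = (-8*v^2) du + (2*v*(2 - v)) dv.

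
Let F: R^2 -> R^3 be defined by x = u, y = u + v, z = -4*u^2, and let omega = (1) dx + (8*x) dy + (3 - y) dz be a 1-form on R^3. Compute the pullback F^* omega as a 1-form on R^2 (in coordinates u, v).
F^* omega = (8*u^2 + 8*u*v - 16*u + 1) du + (8*u) dv

Using F^*(f dg) = (f ∘ F) d(g ∘ F), substitute each coordinate x_i by F_i(u, v) in f_i, and replace dx_i by d F_i = (∂F_i/∂u) du + (∂F_i/∂v) dv.
  For the x component: f_1(F) = 1; d F_1 = (1) du + (0) dv
  For the y component: f_2(F) = 8*u; d F_2 = (1) du + (1) dv
  For the z component: f_3(F) = -u - v + 3; d F_3 = (-8*u) du + (0) dv
Combining and collecting du, dv coefficients:
  coeff of du: 8*u^2 + 8*u*v - 16*u + 1
  coeff of dv: 8*u
F^* omega = (8*u^2 + 8*u*v - 16*u + 1) du + (8*u) dv.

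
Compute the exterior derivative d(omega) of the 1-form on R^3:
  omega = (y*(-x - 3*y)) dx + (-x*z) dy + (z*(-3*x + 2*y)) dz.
d(omega) = (x + 6*y - z) dx ∧ dy + (-3*z) dx ∧ dz + (x + 2*z) dy ∧ dz

For a 1-form omega = sum_i f_i dx_i, the exterior derivative is
  d(omega) = sum_{i < j} (∂f_j/∂x_i - ∂f_i/∂x_j) dx_i ∧ dx_j.
  coefficient of dx ∧ dy: ∂f_2/∂x - ∂f_1/∂y = ∂(-x*z)/∂x - ∂(y*(-x - 3*y))/∂y = x + 6*y - z
  coefficient of dx ∧ dz: ∂f_3/∂x - ∂f_1/∂z = ∂(z*(-3*x + 2*y))/∂x - ∂(y*(-x - 3*y))/∂z = -3*z
  coefficient of dy ∧ dz: ∂f_3/∂y - ∂f_2/∂z = ∂(z*(-3*x + 2*y))/∂y - ∂(-x*z)/∂z = x + 2*z
Assembling: d(omega) = (x + 6*y - z) dx ∧ dy + (-3*z) dx ∧ dz + (x + 2*z) dy ∧ dz.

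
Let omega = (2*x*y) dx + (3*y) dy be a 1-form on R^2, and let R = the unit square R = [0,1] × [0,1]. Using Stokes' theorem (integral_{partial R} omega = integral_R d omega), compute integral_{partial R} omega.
integral_(partial R) omega = -1

Stokes: integral_partial_R omega = integral_R d omega with d omega = (∂Q/∂x - ∂P/∂y) dx ∧ dy.
  ∂Q/∂x = 0
  ∂P/∂y = 2*x
  integrand = ∂Q/∂x - ∂P/∂y = -2*x.
Integrating over R: integral_0^1 integral_0^1 (-2*x) dx dy = -1.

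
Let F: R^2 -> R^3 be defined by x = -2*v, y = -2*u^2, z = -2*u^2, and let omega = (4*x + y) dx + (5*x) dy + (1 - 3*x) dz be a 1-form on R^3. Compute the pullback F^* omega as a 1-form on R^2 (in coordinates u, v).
F^* omega = (4*u*(4*v - 1)) du + (4*u^2 + 16*v) dv

Using F^*(f dg) = (f ∘ F) d(g ∘ F), substitute each coordinate x_i by F_i(u, v) in f_i, and replace dx_i by d F_i = (∂F_i/∂u) du + (∂F_i/∂v) dv.
  For the x component: f_1(F) = -2*u^2 - 8*v; d F_1 = (0) du + (-2) dv
  For the y component: f_2(F) = -10*v; d F_2 = (-4*u) du + (0) dv
  For the z component: f_3(F) = 6*v + 1; d F_3 = (-4*u) du + (0) dv
Combining and collecting du, dv coefficients:
  coeff of du: 4*u*(4*v - 1)
  coeff of dv: 4*u^2 + 16*v
F^* omega = (4*u*(4*v - 1)) du + (4*u^2 + 16*v) dv.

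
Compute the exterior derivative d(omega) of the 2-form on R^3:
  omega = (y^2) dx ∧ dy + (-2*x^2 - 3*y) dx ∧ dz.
d(omega) = (3) dx ∧ dy ∧ dz

For a 2-form omega = sum_{i<j} g_{ij} dx_i ∧ dx_j, the exterior derivative is
  d(omega) = sum_{i<j} d(g_{ij}) ∧ dx_i ∧ dx_j = sum_{i<j, k} (∂g_{ij}/∂x_k) dx_k ∧ dx_i ∧ dx_j.
Expand each term, using dx_k ∧ dx_i ∧ dx_j = sgn(permutation) dx_{(a)} ∧ dx_{(b)} ∧ dx_{(c)} with (a < b < c) sorted:
  d(-2*x^2 - 3*y) includes (∂/∂y)(-2*x^2 - 3*y) dy = (-3) dy, which multiplied by dx ∧ dz gives (3) dx ∧ dy ∧ dz
Collecting like 3-forms: d(omega) = (3) dx ∧ dy ∧ dz.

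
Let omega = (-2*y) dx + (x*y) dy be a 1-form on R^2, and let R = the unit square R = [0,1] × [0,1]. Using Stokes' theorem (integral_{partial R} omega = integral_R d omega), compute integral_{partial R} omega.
integral_(partial R) omega = 5/2

Stokes: integral_partial_R omega = integral_R d omega with d omega = (∂Q/∂x - ∂P/∂y) dx ∧ dy.
  ∂Q/∂x = y
  ∂P/∂y = -2
  integrand = ∂Q/∂x - ∂P/∂y = y + 2.
Integrating over R: integral_0^1 integral_0^1 (y + 2) dx dy = 5/2.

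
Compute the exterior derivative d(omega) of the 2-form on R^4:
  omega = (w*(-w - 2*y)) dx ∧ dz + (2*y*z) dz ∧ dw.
d(omega) = (2*w) dx ∧ dy ∧ dz + (-2*w - 2*y) dx ∧ dz ∧ dw + (2*z) dy ∧ dz ∧ dw

For a 2-form omega = sum_{i<j} g_{ij} dx_i ∧ dx_j, the exterior derivative is
  d(omega) = sum_{i<j} d(g_{ij}) ∧ dx_i ∧ dx_j = sum_{i<j, k} (∂g_{ij}/∂x_k) dx_k ∧ dx_i ∧ dx_j.
Expand each term, using dx_k ∧ dx_i ∧ dx_j = sgn(permutation) dx_{(a)} ∧ dx_{(b)} ∧ dx_{(c)} with (a < b < c) sorted:
  d(w*(-w - 2*y)) includes (∂/∂y)(w*(-w - 2*y)) dy = (-2*w) dy, which multiplied by dx ∧ dz gives (2*w) dx ∧ dy ∧ dz
  d(w*(-w - 2*y)) includes (∂/∂w)(w*(-w - 2*y)) dw = (-2*w - 2*y) dw, which multiplied by dx ∧ dz gives (-2*w - 2*y) dx ∧ dz ∧ dw
  d(2*y*z) includes (∂/∂y)(2*y*z) dy = (2*z) dy, which multiplied by dz ∧ dw gives (2*z) dy ∧ dz ∧ dw
Collecting like 3-forms: d(omega) = (2*w) dx ∧ dy ∧ dz + (-2*w - 2*y) dx ∧ dz ∧ dw + (2*z) dy ∧ dz ∧ dw.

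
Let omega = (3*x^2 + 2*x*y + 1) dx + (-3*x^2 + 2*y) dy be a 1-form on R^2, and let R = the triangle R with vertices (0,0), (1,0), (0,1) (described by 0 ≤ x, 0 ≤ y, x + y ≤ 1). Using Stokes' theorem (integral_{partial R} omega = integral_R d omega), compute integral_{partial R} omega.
integral_(partial R) omega = -4/3

Stokes: integral_partial_R omega = integral_R d omega with d omega = (∂Q/∂x - ∂P/∂y) dx ∧ dy.
  ∂Q/∂x = -6*x
  ∂P/∂y = 2*x
  integrand = ∂Q/∂x - ∂P/∂y = -8*x.
Integrating over R: integral_0^1 integral_0^{1-x} (-8*x) dy dx = -4/3.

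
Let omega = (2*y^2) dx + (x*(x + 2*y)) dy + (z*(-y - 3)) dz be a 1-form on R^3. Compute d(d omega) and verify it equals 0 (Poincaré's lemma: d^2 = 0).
d(d omega) = 0

Step 1: d omega = sum_{i<j} (∂f_j/∂x_i - ∂f_i/∂x_j) dx_i ∧ dx_j:
  coeff of dx ∧ dy: 2*x - 2*y
  coeff of dx ∧ dz: 0
  coeff of dy ∧ dz: -z
Step 2: Apply d again to each 2-form coefficient. The only possible 3-form in R^3 is dx ∧ dy ∧ dz, with coefficient
  ∂(coeff of dy∧dz)/∂x - ∂(coeff of dx∧dz)/∂y + ∂(coeff of dx∧dy)/∂z
  = ∂/∂x (-z) - ∂/∂y (0) + ∂/∂z (2*x - 2*y).
Each of these terms simplifies to sums of mixed partials that cancel in pairs. The result is 0 (by equality of mixed partials for smooth functions — Schwarz / Clairaut).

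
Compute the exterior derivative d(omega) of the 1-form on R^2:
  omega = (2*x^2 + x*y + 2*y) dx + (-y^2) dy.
d(omega) = (-x - 2) dx ∧ dy

For a 1-form omega = sum_i f_i dx_i, the exterior derivative is
  d(omega) = sum_{i < j} (∂f_j/∂x_i - ∂f_i/∂x_j) dx_i ∧ dx_j.
  coefficient of dx ∧ dy: ∂f_2/∂x - ∂f_1/∂y = ∂(-y^2)/∂x - ∂(2*x^2 + x*y + 2*y)/∂y = -x - 2
Assembling: d(omega) = (-x - 2) dx ∧ dy.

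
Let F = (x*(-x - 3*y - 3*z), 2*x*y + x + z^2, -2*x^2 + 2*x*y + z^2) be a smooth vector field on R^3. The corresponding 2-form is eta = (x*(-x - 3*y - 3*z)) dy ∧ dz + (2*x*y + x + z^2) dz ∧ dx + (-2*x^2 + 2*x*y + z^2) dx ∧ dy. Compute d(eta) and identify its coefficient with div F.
d(eta) = (-3*y - z) dx ∧ dy ∧ dz; div F = -3*y - z

For a 2-form in R^3 of the form above, applying d gives a 3-form with coefficient ∂P/∂x + ∂Q/∂y + ∂R/∂z:
  ∂P/∂x = -2*x - 3*y - 3*z
  ∂Q/∂y = 2*x
  ∂R/∂z = 2*z
Sum = -3*y - z, which is exactly div F.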